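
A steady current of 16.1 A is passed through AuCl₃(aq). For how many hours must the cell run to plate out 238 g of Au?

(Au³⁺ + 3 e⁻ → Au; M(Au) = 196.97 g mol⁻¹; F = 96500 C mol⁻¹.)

n(Au) = m/M = 238 / 196.97 = 1.208 mol.
Each Au atom requires 3 electrons, so n(e⁻) = 3 × 1.208 = 3.625 mol.
Q = n(e⁻)·F = 3.625 × 96500 = 349800 C.
t = Q/I = 349800 / 16.10 A = 21730 s = 6.04 h.

6.04 h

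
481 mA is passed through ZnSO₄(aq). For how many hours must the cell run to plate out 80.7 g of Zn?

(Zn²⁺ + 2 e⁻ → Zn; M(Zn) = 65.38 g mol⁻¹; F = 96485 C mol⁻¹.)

138 h

n(Zn) = m/M = 80.7 / 65.38 = 1.234 mol.
Each Zn atom requires 2 electrons, so n(e⁻) = 2 × 1.234 = 2.469 mol.
Q = n(e⁻)·F = 2.469 × 96485 = 238200 C.
t = Q/I = 238200 / 0.4810 A = 495200 s = 138 h.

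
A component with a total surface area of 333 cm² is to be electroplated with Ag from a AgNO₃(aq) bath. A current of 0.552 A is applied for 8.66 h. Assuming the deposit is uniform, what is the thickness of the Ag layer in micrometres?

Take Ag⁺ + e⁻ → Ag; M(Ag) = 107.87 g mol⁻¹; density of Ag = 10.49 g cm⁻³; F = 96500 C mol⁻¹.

55.1 μm

Q = I·t = 0.5520 × 31176 = 17210 C; n(e⁻) = 0.1783 mol.
n(Ag) = n(e⁻)/1 = 0.1783 mol, so m = 0.1783 × 107.87 = 19.24 g.
Volume = m/ρ = 19.24 / 10.49 = 1.834 cm³.
Thickness = V/A = 1.834 / 333 = 0.00551 cm = 55.1 μm.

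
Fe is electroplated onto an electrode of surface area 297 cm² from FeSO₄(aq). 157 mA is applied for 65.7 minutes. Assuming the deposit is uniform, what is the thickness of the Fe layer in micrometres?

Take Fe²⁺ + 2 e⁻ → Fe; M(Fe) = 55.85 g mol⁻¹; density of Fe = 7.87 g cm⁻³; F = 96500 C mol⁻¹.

0.766 μm

Q = I·t = 0.1570 × 3942.0 = 618.9 C; n(e⁻) = 0.006413 mol.
n(Fe) = n(e⁻)/2 = 0.003207 mol, so m = 0.003207 × 55.85 = 0.1791 g.
Volume = m/ρ = 0.1791 / 7.87 = 0.02276 cm³.
Thickness = V/A = 0.02276 / 297 = 7.66 × 10⁻⁵ cm = 0.766 μm.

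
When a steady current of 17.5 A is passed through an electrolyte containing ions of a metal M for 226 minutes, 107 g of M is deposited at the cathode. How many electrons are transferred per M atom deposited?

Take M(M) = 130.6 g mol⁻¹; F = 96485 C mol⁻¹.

3

Q = I·t = 17.50 A × 13560 s = 237300 C, so n(e⁻) = 237300/96485 = 2.459 mol.
n(M) deposited = 107 / 130.6 = 0.8193 mol.
Electrons per atom = n(e⁻)/n(M) = 2.459 / 0.8193 = 3.00 ≈ 3, so the ion is M³⁺.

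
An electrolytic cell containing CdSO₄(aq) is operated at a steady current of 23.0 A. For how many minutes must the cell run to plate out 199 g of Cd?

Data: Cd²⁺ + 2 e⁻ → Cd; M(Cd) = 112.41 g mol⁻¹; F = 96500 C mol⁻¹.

248 min

n(Cd) = m/M = 199 / 112.41 = 1.770 mol.
Each Cd atom requires 2 electrons, so n(e⁻) = 2 × 1.770 = 3.541 mol.
Q = n(e⁻)·F = 3.541 × 96500 = 341700 C.
t = Q/I = 341700 / 23.00 A = 14860 s = 248 min.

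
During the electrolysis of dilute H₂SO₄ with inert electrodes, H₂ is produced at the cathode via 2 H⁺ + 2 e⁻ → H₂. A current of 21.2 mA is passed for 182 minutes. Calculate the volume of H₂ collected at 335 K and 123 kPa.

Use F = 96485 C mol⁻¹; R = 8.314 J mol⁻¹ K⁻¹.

0.0272 L

Q = I·t = 0.02120 A × 10920 s = 231.5 C.
n(e⁻) = Q/F = 231.5 / 96485 = 0.002399 mol.
2 electrons are transferred per H₂ molecule, so n(H₂) = 0.002399 / 2 = 0.001200 mol.
V = nRT/P = (0.001200 × 8.314 × 335) / (123 × 10³ Pa) = 2.72 × 10⁻⁵ m³ = 0.0272 L.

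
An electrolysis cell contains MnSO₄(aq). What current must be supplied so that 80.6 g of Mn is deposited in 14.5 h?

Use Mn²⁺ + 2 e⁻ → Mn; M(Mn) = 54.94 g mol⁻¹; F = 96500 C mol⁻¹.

5.42 A

n(Mn) = 80.6 / 54.94 = 1.467 mol.
n(e⁻) = 2 × 1.467 = 2.934 mol.
Q = n(e⁻)·F = 2.934 × 96500 = 283100 C.
I = Q/t = 283100 / 52200 s = 5.42 A.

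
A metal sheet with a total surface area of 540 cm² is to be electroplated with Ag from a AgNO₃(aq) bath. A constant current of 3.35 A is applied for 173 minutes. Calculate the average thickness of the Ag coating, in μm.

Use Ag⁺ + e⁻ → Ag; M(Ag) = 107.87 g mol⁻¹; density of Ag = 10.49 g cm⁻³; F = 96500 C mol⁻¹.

68.6 μm

Q = I·t = 3.350 × 10380 = 34770 C; n(e⁻) = 0.3603 mol.
n(Ag) = n(e⁻)/1 = 0.3603 mol, so m = 0.3603 × 107.87 = 38.87 g.
Volume = m/ρ = 38.87 / 10.49 = 3.705 cm³.
Thickness = V/A = 3.705 / 540 = 0.00686 cm = 68.6 μm.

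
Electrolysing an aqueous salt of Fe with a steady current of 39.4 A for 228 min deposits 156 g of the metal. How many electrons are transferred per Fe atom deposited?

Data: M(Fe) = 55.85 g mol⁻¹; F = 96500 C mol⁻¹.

2

Q = I·t = 39.40 A × 13680 s = 539000 C, so n(e⁻) = 539000/96500 = 5.585 mol.
n(Fe) deposited = 156 / 55.85 = 2.793 mol.
Electrons per atom = n(e⁻)/n(Fe) = 5.585 / 2.793 = 2.00 ≈ 2, so the ion is Fe²⁺.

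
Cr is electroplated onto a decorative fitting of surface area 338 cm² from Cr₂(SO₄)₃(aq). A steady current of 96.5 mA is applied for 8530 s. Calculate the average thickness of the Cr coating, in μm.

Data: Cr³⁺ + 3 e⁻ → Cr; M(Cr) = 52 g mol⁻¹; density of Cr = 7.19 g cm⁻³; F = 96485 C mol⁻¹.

0.608 μm

Q = I·t = 0.09650 × 8530.0 = 823.1 C; n(e⁻) = 0.008531 mol.
n(Cr) = n(e⁻)/3 = 0.002844 mol, so m = 0.002844 × 52 = 0.1479 g.
Volume = m/ρ = 0.1479 / 7.19 = 0.02057 cm³.
Thickness = V/A = 0.02057 / 338 = 6.08 × 10⁻⁵ cm = 0.608 μm.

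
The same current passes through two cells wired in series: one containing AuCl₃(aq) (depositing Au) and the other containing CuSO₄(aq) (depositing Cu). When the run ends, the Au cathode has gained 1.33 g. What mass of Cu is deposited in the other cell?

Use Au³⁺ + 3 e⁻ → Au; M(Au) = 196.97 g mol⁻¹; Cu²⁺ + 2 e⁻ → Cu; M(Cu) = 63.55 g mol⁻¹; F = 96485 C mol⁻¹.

0.644 g

n(Au) = 1.33 / 196.97 = 0.006752 mol.
Since Au³⁺ + 3 e⁻ → Au, n(e⁻) passed = 3 × 0.006752 = 0.02026 mol.
Cells in series carry the same charge, so the same 0.02026 mol of electrons passes through cell 2.
Cu²⁺ + 2 e⁻ → Cu, so n(Cu) = 0.02026 / 2 = 0.01013 mol.
m(Cu) = 0.01013 × 63.55 = 0.644 g.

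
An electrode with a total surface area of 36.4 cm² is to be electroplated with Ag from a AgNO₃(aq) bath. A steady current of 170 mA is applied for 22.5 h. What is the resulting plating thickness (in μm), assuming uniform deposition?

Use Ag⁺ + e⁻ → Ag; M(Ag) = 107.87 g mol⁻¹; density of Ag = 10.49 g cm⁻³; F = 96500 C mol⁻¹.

403 μm

Q = I·t = 0.1700 × 81000 = 13770 C; n(e⁻) = 0.1427 mol.
n(Ag) = n(e⁻)/1 = 0.1427 mol, so m = 0.1427 × 107.87 = 15.39 g.
Volume = m/ρ = 15.39 / 10.49 = 1.467 cm³.
Thickness = V/A = 1.467 / 36.4 = 0.0403 cm = 403 μm.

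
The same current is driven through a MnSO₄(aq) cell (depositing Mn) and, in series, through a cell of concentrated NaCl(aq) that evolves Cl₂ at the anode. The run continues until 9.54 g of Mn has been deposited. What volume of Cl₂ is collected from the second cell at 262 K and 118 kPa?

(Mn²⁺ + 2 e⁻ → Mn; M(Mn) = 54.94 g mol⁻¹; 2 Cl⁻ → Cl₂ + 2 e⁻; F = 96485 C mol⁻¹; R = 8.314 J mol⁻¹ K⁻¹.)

3.21 L

n(Mn) = 9.54 / 54.94 = 0.1736 mol, so n(e⁻) = 2 × 0.1736 = 0.3473 mol.
The cells are in series, so the same 0.3473 mol of electrons passes through the second cell.
2 Cl⁻ → Cl₂ + 2 e⁻ — 2 mol e⁻ per mol Cl₂, so n(Cl₂) = 0.3473/2 = 0.1736 mol.
V = nRT/P = (0.1736 × 8.314 × 262) / (118 × 10³) = 0.00321 m³ = 3.21 L.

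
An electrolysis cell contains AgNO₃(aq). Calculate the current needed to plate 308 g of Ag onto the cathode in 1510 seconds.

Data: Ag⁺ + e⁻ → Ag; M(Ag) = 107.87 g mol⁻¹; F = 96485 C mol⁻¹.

n(Ag) = 308 / 107.87 = 2.855 mol.
n(e⁻) = 1 × 2.855 = 2.855 mol.
Q = n(e⁻)·F = 2.855 × 96485 = 275500 C.
I = Q/t = 275500 / 1510.0 s = 182 A.

182 A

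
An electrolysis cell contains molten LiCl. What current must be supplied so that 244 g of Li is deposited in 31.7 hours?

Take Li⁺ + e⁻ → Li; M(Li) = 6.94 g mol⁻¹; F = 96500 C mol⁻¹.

29.7 A

n(Li) = 244 / 6.94 = 35.16 mol.
n(e⁻) = 1 × 35.16 = 35.16 mol.
Q = n(e⁻)·F = 35.16 × 96500 = 3393000 C.
I = Q/t = 3393000 / 114120 s = 29.7 A.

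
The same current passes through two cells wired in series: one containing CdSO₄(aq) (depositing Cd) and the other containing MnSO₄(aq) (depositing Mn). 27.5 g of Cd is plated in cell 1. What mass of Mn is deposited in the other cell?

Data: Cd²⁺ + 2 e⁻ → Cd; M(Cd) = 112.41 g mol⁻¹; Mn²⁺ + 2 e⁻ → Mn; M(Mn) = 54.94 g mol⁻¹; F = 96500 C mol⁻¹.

13.4 g

n(Cd) = 27.5 / 112.41 = 0.2446 mol.
Since Cd²⁺ + 2 e⁻ → Cd, n(e⁻) passed = 2 × 0.2446 = 0.4893 mol.
Cells in series carry the same charge, so the same 0.4893 mol of electrons passes through cell 2.
Mn²⁺ + 2 e⁻ → Mn, so n(Mn) = 0.4893 / 2 = 0.2446 mol.
m(Mn) = 0.2446 × 54.94 = 13.4 g.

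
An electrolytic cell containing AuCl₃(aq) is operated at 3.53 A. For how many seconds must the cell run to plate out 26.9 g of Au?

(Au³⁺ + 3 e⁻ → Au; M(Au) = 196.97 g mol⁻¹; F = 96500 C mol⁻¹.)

11200 s

n(Au) = m/M = 26.9 / 196.97 = 0.1366 mol.
Each Au atom requires 3 electrons, so n(e⁻) = 3 × 0.1366 = 0.4097 mol.
Q = n(e⁻)·F = 0.4097 × 96500 = 39540 C.
t = Q/I = 39540 / 3.530 A = 11200 s.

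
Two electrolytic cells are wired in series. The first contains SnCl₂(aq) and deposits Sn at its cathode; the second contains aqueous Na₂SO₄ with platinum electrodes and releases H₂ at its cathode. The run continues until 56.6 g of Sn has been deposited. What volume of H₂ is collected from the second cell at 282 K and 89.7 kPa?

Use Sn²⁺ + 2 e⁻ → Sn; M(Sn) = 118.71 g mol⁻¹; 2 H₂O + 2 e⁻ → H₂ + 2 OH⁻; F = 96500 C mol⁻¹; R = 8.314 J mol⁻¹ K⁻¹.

12.5 L

n(Sn) = 56.6 / 118.71 = 0.4768 mol, so n(e⁻) = 2 × 0.4768 = 0.9536 mol.
The cells are in series, so the same 0.9536 mol of electrons passes through the second cell.
2 H₂O + 2 e⁻ → H₂ + 2 OH⁻ — 2 mol e⁻ per mol H₂, so n(H₂) = 0.9536/2 = 0.4768 mol.
V = nRT/P = (0.4768 × 8.314 × 282) / (89.7 × 10³) = 0.0125 m³ = 12.5 L.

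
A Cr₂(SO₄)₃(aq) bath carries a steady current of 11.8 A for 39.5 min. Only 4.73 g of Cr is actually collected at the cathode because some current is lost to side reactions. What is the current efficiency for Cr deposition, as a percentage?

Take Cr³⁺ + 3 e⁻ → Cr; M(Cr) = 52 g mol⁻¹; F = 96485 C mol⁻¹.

Q = I·t = 11.80 × 2370.0 = 27970 C; n(e⁻) = 27970/96485 = 0.2898 mol.
Theoretical n(Cr) = n(e⁻)/3 = 0.09662 mol, i.e. m_theo = 0.09662 × 52 = 5.024 g.
Efficiency = m_actual / m_theo = 4.73 / 5.024 = 94.1 %.

94.1 %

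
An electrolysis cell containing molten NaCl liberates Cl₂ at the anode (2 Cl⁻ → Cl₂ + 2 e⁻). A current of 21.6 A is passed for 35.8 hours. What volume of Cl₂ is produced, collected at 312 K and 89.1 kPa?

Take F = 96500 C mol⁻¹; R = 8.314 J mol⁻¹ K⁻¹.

420 L

Q = I·t = 21.60 A × 128880 s = 2784000 C.
n(e⁻) = Q/F = 2784000 / 96500 = 28.85 mol.
2 electrons are transferred per Cl₂ molecule, so n(Cl₂) = 28.85 / 2 = 14.42 mol.
V = nRT/P = (14.42 × 8.314 × 312) / (89.1 × 10³ Pa) = 0.420 m³ = 420 L.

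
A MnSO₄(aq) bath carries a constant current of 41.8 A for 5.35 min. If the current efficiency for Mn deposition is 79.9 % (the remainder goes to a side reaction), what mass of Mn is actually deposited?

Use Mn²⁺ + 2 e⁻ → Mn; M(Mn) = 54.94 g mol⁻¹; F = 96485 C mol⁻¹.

Q = I·t = 41.80 × 321.00 = 13420 C.
n(e⁻) = 13420/96485 = 0.1391 mol; theoretically n(Mn) = 0.1391/2 = 0.06953 mol, m_theo = 3.820 g.
At 79.9 % efficiency, m_actual = 0.799 × 3.820 = 3.05 g.

3.05 g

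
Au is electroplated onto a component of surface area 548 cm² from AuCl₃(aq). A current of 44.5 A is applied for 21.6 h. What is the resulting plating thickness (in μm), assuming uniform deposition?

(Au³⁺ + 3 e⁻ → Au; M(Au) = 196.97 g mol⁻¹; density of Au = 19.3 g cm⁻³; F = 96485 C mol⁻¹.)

Q = I·t = 44.50 × 77760 = 3460000 C; n(e⁻) = 35.86 mol.
n(Au) = n(e⁻)/3 = 11.95 mol, so m = 11.95 × 196.97 = 2355 g.
Volume = m/ρ = 2355 / 19.3 = 122.0 cm³.
Thickness = V/A = 122.0 / 548 = 0.223 cm = 2230 μm.

2230 μm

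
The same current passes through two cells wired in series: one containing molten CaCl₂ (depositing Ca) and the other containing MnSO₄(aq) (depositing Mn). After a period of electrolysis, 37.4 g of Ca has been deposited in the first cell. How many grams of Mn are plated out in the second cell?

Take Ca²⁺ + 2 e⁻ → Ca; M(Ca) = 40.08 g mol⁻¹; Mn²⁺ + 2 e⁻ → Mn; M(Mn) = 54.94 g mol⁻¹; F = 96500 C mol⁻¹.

51.3 g

n(Ca) = 37.4 / 40.08 = 0.9331 mol.
Since Ca²⁺ + 2 e⁻ → Ca, n(e⁻) passed = 2 × 0.9331 = 1.866 mol.
Cells in series carry the same charge, so the same 1.866 mol of electrons passes through cell 2.
Mn²⁺ + 2 e⁻ → Mn, so n(Mn) = 1.866 / 2 = 0.9331 mol.
m(Mn) = 0.9331 × 54.94 = 51.3 g.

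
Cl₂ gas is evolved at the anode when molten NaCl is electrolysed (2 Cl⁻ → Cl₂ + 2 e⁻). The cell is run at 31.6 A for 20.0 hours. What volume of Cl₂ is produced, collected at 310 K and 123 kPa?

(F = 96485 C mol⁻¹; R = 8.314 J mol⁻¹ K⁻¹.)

Q = I·t = 31.60 A × 72000 s = 2275000 C.
n(e⁻) = Q/F = 2275000 / 96485 = 23.58 mol.
2 electrons are transferred per Cl₂ molecule, so n(Cl₂) = 23.58 / 2 = 11.79 mol.
V = nRT/P = (11.79 × 8.314 × 310) / (123 × 10³ Pa) = 0.247 m³ = 247 L.

247 L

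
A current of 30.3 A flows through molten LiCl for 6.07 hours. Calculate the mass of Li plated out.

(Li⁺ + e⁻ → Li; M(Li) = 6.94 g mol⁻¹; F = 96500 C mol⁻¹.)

47.6 g

Q = I·t = 30.30 A × 21852 s = 662100 C.
n(e⁻) = Q/F = 662100 / 96500 = 6.861 mol.
Li⁺ + e⁻ → Li, so n(Li) = n(e⁻)/1 = 6.861 mol.
m = n·M = 6.861 × 6.94 = 47.6 g.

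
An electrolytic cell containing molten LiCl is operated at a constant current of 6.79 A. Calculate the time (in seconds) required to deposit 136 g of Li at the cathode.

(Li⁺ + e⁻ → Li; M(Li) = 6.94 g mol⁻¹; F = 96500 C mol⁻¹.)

n(Li) = m/M = 136 / 6.94 = 19.60 mol.
Each Li atom requires 1 electron, so n(e⁻) = 1 × 19.60 = 19.60 mol.
Q = n(e⁻)·F = 19.60 × 96500 = 1891000 C.
t = Q/I = 1891000 / 6.790 A = 278500 s.

2.79 × 10⁵ s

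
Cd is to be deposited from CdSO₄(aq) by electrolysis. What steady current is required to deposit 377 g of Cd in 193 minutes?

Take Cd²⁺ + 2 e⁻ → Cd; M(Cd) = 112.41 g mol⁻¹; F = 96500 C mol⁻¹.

n(Cd) = 377 / 112.41 = 3.354 mol.
n(e⁻) = 2 × 3.354 = 6.708 mol.
Q = n(e⁻)·F = 6.708 × 96500 = 647300 C.
I = Q/t = 647300 / 11580 s = 55.9 A.

55.9 A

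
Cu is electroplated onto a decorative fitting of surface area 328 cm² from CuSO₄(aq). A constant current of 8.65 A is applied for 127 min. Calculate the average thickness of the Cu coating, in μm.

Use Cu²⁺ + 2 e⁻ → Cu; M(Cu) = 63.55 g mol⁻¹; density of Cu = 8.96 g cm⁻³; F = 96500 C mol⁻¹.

73.8 μm

Q = I·t = 8.650 × 7620.0 = 65910 C; n(e⁻) = 0.6830 mol.
n(Cu) = n(e⁻)/2 = 0.3415 mol, so m = 0.3415 × 63.55 = 21.70 g.
Volume = m/ρ = 21.70 / 8.96 = 2.422 cm³.
Thickness = V/A = 2.422 / 328 = 0.00738 cm = 73.8 μm.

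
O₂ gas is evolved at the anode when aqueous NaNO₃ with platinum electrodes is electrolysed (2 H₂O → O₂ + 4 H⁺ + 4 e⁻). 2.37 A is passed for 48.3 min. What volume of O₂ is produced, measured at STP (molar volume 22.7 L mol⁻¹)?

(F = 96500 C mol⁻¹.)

Q = I·t = 2.370 A × 2898.0 s = 6868 C.
n(e⁻) = Q/F = 6868 / 96500 = 0.07117 mol.
4 electrons are transferred per O₂ molecule, so n(O₂) = 0.07117 / 4 = 0.01779 mol.
V = n × V_m = 0.01779 × 22.7 = 0.404 L.

0.404 L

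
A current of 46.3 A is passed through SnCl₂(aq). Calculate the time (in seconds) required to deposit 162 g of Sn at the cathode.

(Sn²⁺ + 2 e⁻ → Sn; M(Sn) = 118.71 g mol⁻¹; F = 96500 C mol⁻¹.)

5690 s

n(Sn) = m/M = 162 / 118.71 = 1.365 mol.
Each Sn atom requires 2 electrons, so n(e⁻) = 2 × 1.365 = 2.729 mol.
Q = n(e⁻)·F = 2.729 × 96500 = 263400 C.
t = Q/I = 263400 / 46.30 A = 5689 s.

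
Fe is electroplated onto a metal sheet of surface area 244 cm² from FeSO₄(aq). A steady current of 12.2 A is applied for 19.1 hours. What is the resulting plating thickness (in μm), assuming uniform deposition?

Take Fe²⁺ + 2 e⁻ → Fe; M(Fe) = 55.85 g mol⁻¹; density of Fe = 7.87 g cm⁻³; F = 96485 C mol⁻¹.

1260 μm

Q = I·t = 12.20 × 68760 = 838900 C; n(e⁻) = 8.694 mol.
n(Fe) = n(e⁻)/2 = 4.347 mol, so m = 4.347 × 55.85 = 242.8 g.
Volume = m/ρ = 242.8 / 7.87 = 30.85 cm³.
Thickness = V/A = 30.85 / 244 = 0.126 cm = 1260 μm.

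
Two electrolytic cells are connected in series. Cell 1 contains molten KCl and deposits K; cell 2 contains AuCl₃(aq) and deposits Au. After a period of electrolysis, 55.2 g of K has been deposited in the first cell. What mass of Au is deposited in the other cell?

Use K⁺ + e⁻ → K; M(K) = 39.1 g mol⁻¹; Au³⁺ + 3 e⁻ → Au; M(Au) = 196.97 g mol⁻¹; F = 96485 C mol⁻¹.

n(K) = 55.2 / 39.1 = 1.412 mol.
Since K⁺ + e⁻ → K, n(e⁻) passed = 1 × 1.412 = 1.412 mol.
Cells in series carry the same charge, so the same 1.412 mol of electrons passes through cell 2.
Au³⁺ + 3 e⁻ → Au, so n(Au) = 1.412 / 3 = 0.4706 mol.
m(Au) = 0.4706 × 196.97 = 92.7 g.

92.7 g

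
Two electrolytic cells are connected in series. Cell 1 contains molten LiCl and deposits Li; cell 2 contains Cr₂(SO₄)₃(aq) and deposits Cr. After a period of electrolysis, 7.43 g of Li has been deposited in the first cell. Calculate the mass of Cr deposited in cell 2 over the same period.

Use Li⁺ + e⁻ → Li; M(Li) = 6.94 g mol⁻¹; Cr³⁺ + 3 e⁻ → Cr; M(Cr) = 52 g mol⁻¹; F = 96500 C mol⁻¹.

18.6 g

n(Li) = 7.43 / 6.94 = 1.071 mol.
Since Li⁺ + e⁻ → Li, n(e⁻) passed = 1 × 1.071 = 1.071 mol.
Cells in series carry the same charge, so the same 1.071 mol of electrons passes through cell 2.
Cr³⁺ + 3 e⁻ → Cr, so n(Cr) = 1.071 / 3 = 0.3569 mol.
m(Cr) = 0.3569 × 52 = 18.6 g.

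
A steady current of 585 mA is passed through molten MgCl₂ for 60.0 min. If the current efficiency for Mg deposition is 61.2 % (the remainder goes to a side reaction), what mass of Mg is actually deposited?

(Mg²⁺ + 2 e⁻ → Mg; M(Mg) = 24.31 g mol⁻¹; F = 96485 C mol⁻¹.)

Q = I·t = 0.5850 × 3600.0 = 2106 C.
n(e⁻) = 2106/96485 = 0.02183 mol; theoretically n(Mg) = 0.02183/2 = 0.01091 mol, m_theo = 0.2653 g.
At 61.2 % efficiency, m_actual = 0.612 × 0.2653 = 0.162 g.

0.162 g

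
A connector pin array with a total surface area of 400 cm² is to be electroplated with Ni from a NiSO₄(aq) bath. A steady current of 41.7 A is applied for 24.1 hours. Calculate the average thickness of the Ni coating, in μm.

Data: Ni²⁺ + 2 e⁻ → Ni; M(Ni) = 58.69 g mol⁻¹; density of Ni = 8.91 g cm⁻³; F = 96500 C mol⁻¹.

3090 μm

Q = I·t = 41.70 × 86760 = 3618000 C; n(e⁻) = 37.49 mol.
n(Ni) = n(e⁻)/2 = 18.75 mol, so m = 18.75 × 58.69 = 1100 g.
Volume = m/ρ = 1100 / 8.91 = 123.5 cm³.
Thickness = V/A = 123.5 / 400 = 0.309 cm = 3090 μm.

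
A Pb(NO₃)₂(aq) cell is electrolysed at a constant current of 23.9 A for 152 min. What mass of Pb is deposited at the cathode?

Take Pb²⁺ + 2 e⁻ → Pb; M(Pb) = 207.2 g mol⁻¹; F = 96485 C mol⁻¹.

234 g

Q = I·t = 23.90 A × 9120.0 s = 218000 C.
n(e⁻) = Q/F = 218000 / 96485 = 2.259 mol.
Pb²⁺ + 2 e⁻ → Pb, so n(Pb) = n(e⁻)/2 = 1.130 mol.
m = n·M = 1.130 × 207.2 = 234 g.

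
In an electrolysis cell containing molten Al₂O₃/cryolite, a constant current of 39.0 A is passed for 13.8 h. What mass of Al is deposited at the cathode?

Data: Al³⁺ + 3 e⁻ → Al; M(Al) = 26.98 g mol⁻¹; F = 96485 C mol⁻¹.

181 g

Q = I·t = 39.00 A × 49680 s = 1938000 C.
n(e⁻) = Q/F = 1938000 / 96485 = 20.08 mol.
Al³⁺ + 3 e⁻ → Al, so n(Al) = n(e⁻)/3 = 6.694 mol.
m = n·M = 6.694 × 26.98 = 181 g.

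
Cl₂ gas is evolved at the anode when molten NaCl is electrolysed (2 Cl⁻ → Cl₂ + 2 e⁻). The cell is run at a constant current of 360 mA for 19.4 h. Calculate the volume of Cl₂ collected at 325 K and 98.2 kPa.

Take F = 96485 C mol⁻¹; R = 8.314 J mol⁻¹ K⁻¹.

3.59 L

Q = I·t = 0.3600 A × 69840 s = 25140 C.
n(e⁻) = Q/F = 25140 / 96485 = 0.2606 mol.
2 electrons are transferred per Cl₂ molecule, so n(Cl₂) = 0.2606 / 2 = 0.1303 mol.
V = nRT/P = (0.1303 × 8.314 × 325) / (98.2 × 10³ Pa) = 0.00359 m³ = 3.59 L.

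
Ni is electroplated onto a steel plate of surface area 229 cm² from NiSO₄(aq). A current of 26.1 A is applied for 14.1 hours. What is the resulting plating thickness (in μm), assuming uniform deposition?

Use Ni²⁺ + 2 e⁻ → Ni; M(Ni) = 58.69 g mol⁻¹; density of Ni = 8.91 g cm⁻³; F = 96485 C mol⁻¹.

Q = I·t = 26.10 × 50760 = 1325000 C; n(e⁻) = 13.73 mol.
n(Ni) = n(e⁻)/2 = 6.866 mol, so m = 6.866 × 58.69 = 402.9 g.
Volume = m/ρ = 402.9 / 8.91 = 45.22 cm³.
Thickness = V/A = 45.22 / 229 = 0.197 cm = 1970 μm.

1970 μm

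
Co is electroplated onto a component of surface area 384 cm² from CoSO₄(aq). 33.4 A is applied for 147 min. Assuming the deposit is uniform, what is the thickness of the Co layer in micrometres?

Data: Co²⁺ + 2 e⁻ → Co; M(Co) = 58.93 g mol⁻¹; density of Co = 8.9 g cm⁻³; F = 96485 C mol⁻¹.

263 μm

Q = I·t = 33.40 × 8820.0 = 294600 C; n(e⁻) = 3.053 mol.
n(Co) = n(e⁻)/2 = 1.527 mol, so m = 1.527 × 58.93 = 89.96 g.
Volume = m/ρ = 89.96 / 8.9 = 10.11 cm³.
Thickness = V/A = 10.11 / 384 = 0.0263 cm = 263 μm.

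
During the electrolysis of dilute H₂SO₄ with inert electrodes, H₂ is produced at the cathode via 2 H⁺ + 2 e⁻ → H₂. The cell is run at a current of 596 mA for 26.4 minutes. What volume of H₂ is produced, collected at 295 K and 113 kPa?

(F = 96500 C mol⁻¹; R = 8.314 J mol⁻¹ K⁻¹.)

Q = I·t = 0.5960 A × 1584.0 s = 944.1 C.
n(e⁻) = Q/F = 944.1 / 96500 = 0.009783 mol.
2 electrons are transferred per H₂ molecule, so n(H₂) = 0.009783 / 2 = 0.004892 mol.
V = nRT/P = (0.004892 × 8.314 × 295) / (113 × 10³ Pa) = 1.06 × 10⁻⁴ m³ = 0.106 L.

0.106 L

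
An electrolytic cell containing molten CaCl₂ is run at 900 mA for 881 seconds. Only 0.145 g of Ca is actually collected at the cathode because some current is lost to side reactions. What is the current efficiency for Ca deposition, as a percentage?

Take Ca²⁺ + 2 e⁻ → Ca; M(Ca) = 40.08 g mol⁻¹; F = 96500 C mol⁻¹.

88.1 %

Q = I·t = 0.9000 × 881.00 = 792.9 C; n(e⁻) = 792.9/96500 = 0.008217 mol.
Theoretical n(Ca) = n(e⁻)/2 = 0.004108 mol, i.e. m_theo = 0.004108 × 40.08 = 0.1647 g.
Efficiency = m_actual / m_theo = 0.145 / 0.1647 = 88.1 %.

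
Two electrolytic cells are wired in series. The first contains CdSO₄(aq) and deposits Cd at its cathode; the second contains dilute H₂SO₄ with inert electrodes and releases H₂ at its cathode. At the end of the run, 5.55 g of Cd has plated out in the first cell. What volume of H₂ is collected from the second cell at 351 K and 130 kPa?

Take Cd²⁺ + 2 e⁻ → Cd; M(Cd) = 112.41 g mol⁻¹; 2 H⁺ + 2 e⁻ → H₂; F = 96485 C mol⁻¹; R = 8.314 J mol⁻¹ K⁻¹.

1.11 L

n(Cd) = 5.55 / 112.41 = 0.04937 mol, so n(e⁻) = 2 × 0.04937 = 0.09875 mol.
The cells are in series, so the same 0.09875 mol of electrons passes through the second cell.
2 H⁺ + 2 e⁻ → H₂ — 2 mol e⁻ per mol H₂, so n(H₂) = 0.09875/2 = 0.04937 mol.
V = nRT/P = (0.04937 × 8.314 × 351) / (130 × 10³) = 0.00111 m³ = 1.11 L.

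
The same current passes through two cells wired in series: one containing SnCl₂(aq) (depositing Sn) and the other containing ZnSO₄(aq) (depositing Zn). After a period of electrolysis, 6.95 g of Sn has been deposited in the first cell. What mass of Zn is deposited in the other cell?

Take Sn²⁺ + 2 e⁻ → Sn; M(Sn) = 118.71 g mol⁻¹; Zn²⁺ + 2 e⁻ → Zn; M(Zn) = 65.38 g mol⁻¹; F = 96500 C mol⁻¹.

3.83 g

n(Sn) = 6.95 / 118.71 = 0.05855 mol.
Since Sn²⁺ + 2 e⁻ → Sn, n(e⁻) passed = 2 × 0.05855 = 0.1171 mol.
Cells in series carry the same charge, so the same 0.1171 mol of electrons passes through cell 2.
Zn²⁺ + 2 e⁻ → Zn, so n(Zn) = 0.1171 / 2 = 0.05855 mol.
m(Zn) = 0.05855 × 65.38 = 3.83 g.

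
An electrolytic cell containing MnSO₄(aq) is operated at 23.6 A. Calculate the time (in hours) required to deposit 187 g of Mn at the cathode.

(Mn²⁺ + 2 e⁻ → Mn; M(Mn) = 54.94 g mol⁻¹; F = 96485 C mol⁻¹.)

7.73 h

n(Mn) = m/M = 187 / 54.94 = 3.404 mol.
Each Mn atom requires 2 electrons, so n(e⁻) = 2 × 3.404 = 6.807 mol.
Q = n(e⁻)·F = 6.807 × 96485 = 656800 C.
t = Q/I = 656800 / 23.60 A = 27830 s = 7.73 h.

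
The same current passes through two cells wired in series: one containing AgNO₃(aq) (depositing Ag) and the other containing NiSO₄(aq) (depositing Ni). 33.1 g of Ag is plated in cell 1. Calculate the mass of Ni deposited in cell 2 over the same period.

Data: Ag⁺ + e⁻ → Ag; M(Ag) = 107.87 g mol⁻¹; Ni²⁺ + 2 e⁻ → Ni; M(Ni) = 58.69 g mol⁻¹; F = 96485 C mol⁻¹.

9.00 g

n(Ag) = 33.1 / 107.87 = 0.3069 mol.
Since Ag⁺ + e⁻ → Ag, n(e⁻) passed = 1 × 0.3069 = 0.3069 mol.
Cells in series carry the same charge, so the same 0.3069 mol of electrons passes through cell 2.
Ni²⁺ + 2 e⁻ → Ni, so n(Ni) = 0.3069 / 2 = 0.1534 mol.
m(Ni) = 0.1534 × 58.69 = 9.00 g.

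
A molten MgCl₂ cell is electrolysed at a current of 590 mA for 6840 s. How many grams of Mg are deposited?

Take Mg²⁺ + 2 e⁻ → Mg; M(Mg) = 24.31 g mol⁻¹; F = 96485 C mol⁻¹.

Q = I·t = 0.5900 A × 6840.0 s = 4036 C.
n(e⁻) = Q/F = 4036 / 96485 = 0.04183 mol.
Mg²⁺ + 2 e⁻ → Mg, so n(Mg) = n(e⁻)/2 = 0.02091 mol.
m = n·M = 0.02091 × 24.31 = 0.508 g.

0.508 g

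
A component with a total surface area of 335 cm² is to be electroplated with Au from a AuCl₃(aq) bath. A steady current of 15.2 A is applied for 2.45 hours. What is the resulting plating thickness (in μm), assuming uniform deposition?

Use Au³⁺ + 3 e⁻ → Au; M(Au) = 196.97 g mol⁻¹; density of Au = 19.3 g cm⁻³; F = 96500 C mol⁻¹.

141 μm

Q = I·t = 15.20 × 8820.0 = 134100 C; n(e⁻) = 1.389 mol.
n(Au) = n(e⁻)/3 = 0.4631 mol, so m = 0.4631 × 196.97 = 91.21 g.
Volume = m/ρ = 91.21 / 19.3 = 4.726 cm³.
Thickness = V/A = 4.726 / 335 = 0.0141 cm = 141 μm.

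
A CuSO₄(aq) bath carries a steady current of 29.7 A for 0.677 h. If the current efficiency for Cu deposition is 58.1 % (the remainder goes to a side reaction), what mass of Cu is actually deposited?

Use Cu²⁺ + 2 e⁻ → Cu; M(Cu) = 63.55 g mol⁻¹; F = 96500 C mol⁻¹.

13.8 g

Q = I·t = 29.70 × 2437.2 = 72380 C.
n(e⁻) = 72380/96500 = 0.7501 mol; theoretically n(Cu) = 0.7501/2 = 0.3751 mol, m_theo = 23.83 g.
At 58.1 % efficiency, m_actual = 0.581 × 23.83 = 13.8 g.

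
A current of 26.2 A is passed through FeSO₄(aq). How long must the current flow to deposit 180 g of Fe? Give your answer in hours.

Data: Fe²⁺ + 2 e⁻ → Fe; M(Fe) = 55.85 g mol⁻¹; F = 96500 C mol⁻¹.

n(Fe) = m/M = 180 / 55.85 = 3.223 mol.
Each Fe atom requires 2 electrons, so n(e⁻) = 2 × 3.223 = 6.446 mol.
Q = n(e⁻)·F = 6.446 × 96500 = 622000 C.
t = Q/I = 622000 / 26.20 A = 23740 s = 6.59 h.

6.59 h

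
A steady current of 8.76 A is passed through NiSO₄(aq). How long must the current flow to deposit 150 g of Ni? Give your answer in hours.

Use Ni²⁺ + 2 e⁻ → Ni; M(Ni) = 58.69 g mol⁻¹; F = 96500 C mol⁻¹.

15.6 h

n(Ni) = m/M = 150 / 58.69 = 2.556 mol.
Each Ni atom requires 2 electrons, so n(e⁻) = 2 × 2.556 = 5.112 mol.
Q = n(e⁻)·F = 5.112 × 96500 = 493300 C.
t = Q/I = 493300 / 8.760 A = 56310 s = 15.6 h.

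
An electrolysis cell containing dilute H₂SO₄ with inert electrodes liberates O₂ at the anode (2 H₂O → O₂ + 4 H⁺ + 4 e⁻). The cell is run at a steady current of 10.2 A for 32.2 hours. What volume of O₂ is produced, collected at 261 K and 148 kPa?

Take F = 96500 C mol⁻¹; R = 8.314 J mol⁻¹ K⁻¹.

Q = I·t = 10.20 A × 115920 s = 1182000 C.
n(e⁻) = Q/F = 1182000 / 96500 = 12.25 mol.
4 electrons are transferred per O₂ molecule, so n(O₂) = 12.25 / 4 = 3.063 mol.
V = nRT/P = (3.063 × 8.314 × 261) / (148 × 10³ Pa) = 0.0449 m³ = 44.9 L.

44.9 L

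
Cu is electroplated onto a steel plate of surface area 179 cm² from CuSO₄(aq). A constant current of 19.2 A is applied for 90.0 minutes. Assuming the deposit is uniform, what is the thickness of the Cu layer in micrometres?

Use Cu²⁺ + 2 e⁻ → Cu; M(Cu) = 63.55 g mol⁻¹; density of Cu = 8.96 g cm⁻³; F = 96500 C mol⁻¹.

Q = I·t = 19.20 × 5400.0 = 103700 C; n(e⁻) = 1.074 mol.
n(Cu) = n(e⁻)/2 = 0.5372 mol, so m = 0.5372 × 63.55 = 34.14 g.
Volume = m/ρ = 34.14 / 8.96 = 3.810 cm³.
Thickness = V/A = 3.810 / 179 = 0.0213 cm = 213 μm.

213 μm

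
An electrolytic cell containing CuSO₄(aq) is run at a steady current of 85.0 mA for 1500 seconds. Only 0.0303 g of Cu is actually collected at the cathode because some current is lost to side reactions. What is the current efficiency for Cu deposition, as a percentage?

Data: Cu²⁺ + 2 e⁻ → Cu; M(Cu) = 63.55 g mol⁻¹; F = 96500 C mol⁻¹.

72.2 %

Q = I·t = 0.08500 × 1500.0 = 127.5 C; n(e⁻) = 127.5/96500 = 0.001321 mol.
Theoretical n(Cu) = n(e⁻)/2 = 0.0006606 mol, i.e. m_theo = 0.0006606 × 63.55 = 0.04198 g.
Efficiency = m_actual / m_theo = 0.0303 / 0.04198 = 72.2 %.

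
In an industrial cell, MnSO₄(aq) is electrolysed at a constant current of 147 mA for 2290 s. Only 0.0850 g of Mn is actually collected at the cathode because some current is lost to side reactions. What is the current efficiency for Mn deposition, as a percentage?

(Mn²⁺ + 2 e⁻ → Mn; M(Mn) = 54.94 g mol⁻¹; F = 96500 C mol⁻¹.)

Q = I·t = 0.1470 × 2290.0 = 336.6 C; n(e⁻) = 336.6/96500 = 0.003488 mol.
Theoretical n(Mn) = n(e⁻)/2 = 0.001744 mol, i.e. m_theo = 0.001744 × 54.94 = 0.09583 g.
Efficiency = m_actual / m_theo = 0.0850 / 0.09583 = 88.7 %.

88.7 %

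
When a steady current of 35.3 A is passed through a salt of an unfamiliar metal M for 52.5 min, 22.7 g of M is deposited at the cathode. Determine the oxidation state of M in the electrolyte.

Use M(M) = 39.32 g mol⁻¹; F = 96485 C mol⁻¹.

+2

Q = I·t = 35.30 A × 3150.0 s = 111200 C, so n(e⁻) = 111200/96485 = 1.152 mol.
n(M) deposited = 22.7 / 39.32 = 0.5773 mol.
Electrons per atom = n(e⁻)/n(M) = 1.152 / 0.5773 = 2.00 ≈ 2, so the ion is M²⁺.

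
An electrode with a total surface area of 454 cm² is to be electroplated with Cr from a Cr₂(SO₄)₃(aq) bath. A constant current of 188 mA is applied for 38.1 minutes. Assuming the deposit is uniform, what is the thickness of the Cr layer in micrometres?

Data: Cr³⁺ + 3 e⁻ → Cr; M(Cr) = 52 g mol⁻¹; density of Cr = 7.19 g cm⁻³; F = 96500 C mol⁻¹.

Q = I·t = 0.1880 × 2286.0 = 429.8 C; n(e⁻) = 0.004454 mol.
n(Cr) = n(e⁻)/3 = 0.001485 mol, so m = 0.001485 × 52 = 0.07719 g.
Volume = m/ρ = 0.07719 / 7.19 = 0.01074 cm³.
Thickness = V/A = 0.01074 / 454 = 2.36 × 10⁻⁵ cm = 0.236 μm.

0.236 μm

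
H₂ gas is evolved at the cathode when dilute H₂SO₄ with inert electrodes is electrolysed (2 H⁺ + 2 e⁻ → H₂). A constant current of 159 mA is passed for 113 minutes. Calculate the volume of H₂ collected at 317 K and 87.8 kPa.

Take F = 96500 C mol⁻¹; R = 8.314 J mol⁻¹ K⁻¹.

Q = I·t = 0.1590 A × 6780.0 s = 1078 C.
n(e⁻) = Q/F = 1078 / 96500 = 0.01117 mol.
2 electrons are transferred per H₂ molecule, so n(H₂) = 0.01117 / 2 = 0.005586 mol.
V = nRT/P = (0.005586 × 8.314 × 317) / (87.8 × 10³ Pa) = 1.68 × 10⁻⁴ m³ = 0.168 L.

0.168 L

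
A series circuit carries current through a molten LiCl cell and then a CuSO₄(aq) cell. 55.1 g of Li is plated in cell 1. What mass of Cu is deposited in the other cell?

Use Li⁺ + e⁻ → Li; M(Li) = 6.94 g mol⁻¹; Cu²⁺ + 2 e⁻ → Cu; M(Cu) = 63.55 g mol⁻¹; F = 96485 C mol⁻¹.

252 g

n(Li) = 55.1 / 6.94 = 7.939 mol.
Since Li⁺ + e⁻ → Li, n(e⁻) passed = 1 × 7.939 = 7.939 mol.
Cells in series carry the same charge, so the same 7.939 mol of electrons passes through cell 2.
Cu²⁺ + 2 e⁻ → Cu, so n(Cu) = 7.939 / 2 = 3.970 mol.
m(Cu) = 3.970 × 63.55 = 252 g.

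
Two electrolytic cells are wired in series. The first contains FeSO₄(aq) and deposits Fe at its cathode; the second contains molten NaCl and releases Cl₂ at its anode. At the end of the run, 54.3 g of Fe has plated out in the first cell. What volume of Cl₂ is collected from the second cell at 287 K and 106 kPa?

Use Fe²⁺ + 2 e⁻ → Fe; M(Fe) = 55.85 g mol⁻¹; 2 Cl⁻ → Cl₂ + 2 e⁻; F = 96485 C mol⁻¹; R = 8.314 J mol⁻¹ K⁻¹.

n(Fe) = 54.3 / 55.85 = 0.9722 mol, so n(e⁻) = 2 × 0.9722 = 1.944 mol.
The cells are in series, so the same 1.944 mol of electrons passes through the second cell.
2 Cl⁻ → Cl₂ + 2 e⁻ — 2 mol e⁻ per mol Cl₂, so n(Cl₂) = 1.944/2 = 0.9722 mol.
V = nRT/P = (0.9722 × 8.314 × 287) / (106 × 10³) = 0.0219 m³ = 21.9 L.

21.9 L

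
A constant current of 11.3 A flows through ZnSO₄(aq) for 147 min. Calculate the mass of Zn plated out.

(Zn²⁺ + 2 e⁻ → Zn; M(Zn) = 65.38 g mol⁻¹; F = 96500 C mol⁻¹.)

Q = I·t = 11.30 A × 8820.0 s = 99670 C.
n(e⁻) = Q/F = 99670 / 96500 = 1.033 mol.
Zn²⁺ + 2 e⁻ → Zn, so n(Zn) = n(e⁻)/2 = 0.5164 mol.
m = n·M = 0.5164 × 65.38 = 33.8 g.

33.8 g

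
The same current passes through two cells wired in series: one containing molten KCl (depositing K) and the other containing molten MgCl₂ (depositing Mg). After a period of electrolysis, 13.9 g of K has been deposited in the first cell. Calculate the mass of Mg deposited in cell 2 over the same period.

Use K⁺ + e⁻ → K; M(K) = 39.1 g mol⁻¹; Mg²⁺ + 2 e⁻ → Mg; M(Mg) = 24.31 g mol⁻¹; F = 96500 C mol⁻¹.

n(K) = 13.9 / 39.1 = 0.3555 mol.
Since K⁺ + e⁻ → K, n(e⁻) passed = 1 × 0.3555 = 0.3555 mol.
Cells in series carry the same charge, so the same 0.3555 mol of electrons passes through cell 2.
Mg²⁺ + 2 e⁻ → Mg, so n(Mg) = 0.3555 / 2 = 0.1777 mol.
m(Mg) = 0.1777 × 24.31 = 4.32 g.

4.32 g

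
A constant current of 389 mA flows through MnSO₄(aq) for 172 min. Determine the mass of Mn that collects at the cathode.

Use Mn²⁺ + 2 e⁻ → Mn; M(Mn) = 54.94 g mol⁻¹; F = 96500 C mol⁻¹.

Q = I·t = 0.3890 A × 10320 s = 4014 C.
n(e⁻) = Q/F = 4014 / 96500 = 0.04160 mol.
Mn²⁺ + 2 e⁻ → Mn, so n(Mn) = n(e⁻)/2 = 0.02080 mol.
m = n·M = 0.02080 × 54.94 = 1.14 g.

1.14 g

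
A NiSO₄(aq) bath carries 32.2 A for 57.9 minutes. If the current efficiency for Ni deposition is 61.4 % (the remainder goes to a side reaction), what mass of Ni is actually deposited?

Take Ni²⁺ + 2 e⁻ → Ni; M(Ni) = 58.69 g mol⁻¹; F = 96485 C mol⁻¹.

Q = I·t = 32.20 × 3474.0 = 111900 C.
n(e⁻) = 111900/96485 = 1.159 mol; theoretically n(Ni) = 1.159/2 = 0.5797 mol, m_theo = 34.02 g.
At 61.4 % efficiency, m_actual = 0.614 × 34.02 = 20.9 g.

20.9 g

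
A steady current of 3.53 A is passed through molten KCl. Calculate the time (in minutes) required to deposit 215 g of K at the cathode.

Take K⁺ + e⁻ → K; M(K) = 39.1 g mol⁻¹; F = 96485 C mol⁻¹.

n(K) = m/M = 215 / 39.1 = 5.499 mol.
Each K atom requires 1 electron, so n(e⁻) = 1 × 5.499 = 5.499 mol.
Q = n(e⁻)·F = 5.499 × 96485 = 530500 C.
t = Q/I = 530500 / 3.530 A = 150300 s = 2500 min.

2500 min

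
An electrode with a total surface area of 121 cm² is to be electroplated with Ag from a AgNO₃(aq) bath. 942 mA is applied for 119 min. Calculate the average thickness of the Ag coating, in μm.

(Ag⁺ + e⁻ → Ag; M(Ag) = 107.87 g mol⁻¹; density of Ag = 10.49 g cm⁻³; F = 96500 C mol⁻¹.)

59.2 μm

Q = I·t = 0.9420 × 7140.0 = 6726 C; n(e⁻) = 0.06970 mol.
n(Ag) = n(e⁻)/1 = 0.06970 mol, so m = 0.06970 × 107.87 = 7.518 g.
Volume = m/ρ = 7.518 / 10.49 = 0.7167 cm³.
Thickness = V/A = 0.7167 / 121 = 0.00592 cm = 59.2 μm.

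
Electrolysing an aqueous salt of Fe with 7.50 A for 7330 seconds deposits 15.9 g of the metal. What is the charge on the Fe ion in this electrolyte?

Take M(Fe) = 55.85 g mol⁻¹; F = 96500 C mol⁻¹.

Q = I·t = 7.500 A × 7330.0 s = 54980 C, so n(e⁻) = 54980/96500 = 0.5697 mol.
n(Fe) deposited = 15.9 / 55.85 = 0.2847 mol.
Electrons per atom = n(e⁻)/n(Fe) = 0.5697 / 0.2847 = 2.00 ≈ 2, so the ion is Fe²⁺.

+2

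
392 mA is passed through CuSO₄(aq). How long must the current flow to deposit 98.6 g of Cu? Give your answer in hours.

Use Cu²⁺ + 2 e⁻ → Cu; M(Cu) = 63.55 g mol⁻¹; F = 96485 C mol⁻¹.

n(Cu) = m/M = 98.6 / 63.55 = 1.552 mol.
Each Cu atom requires 2 electrons, so n(e⁻) = 2 × 1.552 = 3.103 mol.
Q = n(e⁻)·F = 3.103 × 96485 = 299400 C.
t = Q/I = 299400 / 0.3920 A = 763800 s = 212 h.

212 h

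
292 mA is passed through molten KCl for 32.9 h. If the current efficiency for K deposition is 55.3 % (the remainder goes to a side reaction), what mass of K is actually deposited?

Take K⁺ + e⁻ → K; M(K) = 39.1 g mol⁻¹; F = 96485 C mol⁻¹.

Q = I·t = 0.2920 × 118440 = 34580 C.
n(e⁻) = 34580/96485 = 0.3584 mol; theoretically n(K) = 0.3584/1 = 0.3584 mol, m_theo = 14.02 g.
At 55.3 % efficiency, m_actual = 0.553 × 14.02 = 7.75 g.

7.75 g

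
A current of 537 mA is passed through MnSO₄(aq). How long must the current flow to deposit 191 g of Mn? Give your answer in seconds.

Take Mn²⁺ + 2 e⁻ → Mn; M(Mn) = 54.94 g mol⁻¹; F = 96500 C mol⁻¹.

n(Mn) = m/M = 191 / 54.94 = 3.477 mol.
Each Mn atom requires 2 electrons, so n(e⁻) = 2 × 3.477 = 6.953 mol.
Q = n(e⁻)·F = 6.953 × 96500 = 671000 C.
t = Q/I = 671000 / 0.5370 A = 1249000 s.

1.25 × 10⁶ s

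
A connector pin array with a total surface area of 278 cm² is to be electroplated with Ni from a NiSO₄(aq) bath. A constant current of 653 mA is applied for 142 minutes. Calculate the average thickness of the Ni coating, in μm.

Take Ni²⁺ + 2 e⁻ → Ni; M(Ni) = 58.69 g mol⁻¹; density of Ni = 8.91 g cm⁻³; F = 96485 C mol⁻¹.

6.83 μm

Q = I·t = 0.6530 × 8520.0 = 5564 C; n(e⁻) = 0.05766 mol.
n(Ni) = n(e⁻)/2 = 0.02883 mol, so m = 0.02883 × 58.69 = 1.692 g.
Volume = m/ρ = 1.692 / 8.91 = 0.1899 cm³.
Thickness = V/A = 0.1899 / 278 = 6.83 × 10⁻⁴ cm = 6.83 μm.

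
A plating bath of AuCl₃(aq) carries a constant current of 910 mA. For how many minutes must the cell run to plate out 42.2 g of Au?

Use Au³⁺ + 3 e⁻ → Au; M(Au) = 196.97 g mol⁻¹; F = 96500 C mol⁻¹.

n(Au) = m/M = 42.2 / 196.97 = 0.2142 mol.
Each Au atom requires 3 electrons, so n(e⁻) = 3 × 0.2142 = 0.6427 mol.
Q = n(e⁻)·F = 0.6427 × 96500 = 62020 C.
t = Q/I = 62020 / 0.9100 A = 68160 s = 1140 min.

1140 min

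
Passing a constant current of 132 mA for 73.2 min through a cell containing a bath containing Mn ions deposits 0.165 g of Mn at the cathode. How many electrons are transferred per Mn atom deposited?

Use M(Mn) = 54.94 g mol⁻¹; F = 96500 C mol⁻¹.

2

Q = I·t = 0.1320 A × 4392.0 s = 579.7 C, so n(e⁻) = 579.7/96500 = 0.006008 mol.
n(Mn) deposited = 0.165 / 54.94 = 0.003003 mol.
Electrons per atom = n(e⁻)/n(Mn) = 0.006008 / 0.003003 = 2.00 ≈ 2, so the ion is Mn²⁺.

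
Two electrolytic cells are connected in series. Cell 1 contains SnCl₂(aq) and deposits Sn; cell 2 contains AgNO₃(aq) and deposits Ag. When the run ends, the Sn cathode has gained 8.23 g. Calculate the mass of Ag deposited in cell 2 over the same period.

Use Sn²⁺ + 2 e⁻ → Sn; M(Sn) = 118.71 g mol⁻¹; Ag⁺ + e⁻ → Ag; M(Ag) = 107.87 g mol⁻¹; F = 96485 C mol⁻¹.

n(Sn) = 8.23 / 118.71 = 0.06933 mol.
Since Sn²⁺ + 2 e⁻ → Sn, n(e⁻) passed = 2 × 0.06933 = 0.1387 mol.
Cells in series carry the same charge, so the same 0.1387 mol of electrons passes through cell 2.
Ag⁺ + e⁻ → Ag, so n(Ag) = 0.1387 / 1 = 0.1387 mol.
m(Ag) = 0.1387 × 107.87 = 15.0 g.

15.0 g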